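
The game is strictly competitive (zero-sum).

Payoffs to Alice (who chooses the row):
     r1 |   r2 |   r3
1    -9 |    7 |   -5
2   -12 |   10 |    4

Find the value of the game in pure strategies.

Row minima: -9, -12 → Alice's maximin is -9.
Column maxima: -9, 10, 4 → Bob's minimax is -9.
They coincide at (1, r1), so the value is -9.

-9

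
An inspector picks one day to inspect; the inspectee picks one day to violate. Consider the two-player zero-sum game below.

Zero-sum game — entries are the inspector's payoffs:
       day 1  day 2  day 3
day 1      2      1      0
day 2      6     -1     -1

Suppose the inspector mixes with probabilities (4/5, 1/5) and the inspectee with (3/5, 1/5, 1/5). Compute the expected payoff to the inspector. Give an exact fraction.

44/25

Against (3/5, 1/5, 1/5), each row's expected payoff is day 1: 7/5; day 2: 16/5.
Taking the (4/5, 1/5)-weighted average: (4/5)·(7/5) + (1/5)·(16/5) = 44/25.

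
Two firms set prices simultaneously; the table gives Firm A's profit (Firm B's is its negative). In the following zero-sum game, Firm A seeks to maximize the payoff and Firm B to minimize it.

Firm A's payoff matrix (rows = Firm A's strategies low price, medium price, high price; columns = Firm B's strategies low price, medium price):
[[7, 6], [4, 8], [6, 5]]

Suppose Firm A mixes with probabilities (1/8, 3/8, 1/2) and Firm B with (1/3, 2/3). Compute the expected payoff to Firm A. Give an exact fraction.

Against (1/3, 2/3), each row's expected payoff is low price: 19/3; medium price: 20/3; high price: 16/3.
Taking the (1/8, 3/8, 1/2)-weighted average: (1/8)·(19/3) + (3/8)·(20/3) + (1/2)·(16/3) = 143/24.

143/24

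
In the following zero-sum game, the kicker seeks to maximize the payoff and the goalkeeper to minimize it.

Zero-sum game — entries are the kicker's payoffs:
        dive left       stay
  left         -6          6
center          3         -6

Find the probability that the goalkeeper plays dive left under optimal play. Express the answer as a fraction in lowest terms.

4/7

Row minima are -6 and -6, so the kicker's maximin is -6; column maxima are 3 and 6, so the goalkeeper's minimax is 3. These differ, so the equilibrium is in mixed strategies.
Let the goalkeeper play dive left with probability q. The kicker is indifferent when −6q + 6(1−q) = 3q − 6(1−q), giving q = 4/7.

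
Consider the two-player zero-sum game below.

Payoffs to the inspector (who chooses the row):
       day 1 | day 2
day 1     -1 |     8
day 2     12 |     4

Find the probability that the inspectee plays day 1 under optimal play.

Row minima are -1 and 4, so the inspector's maximin is 4; column maxima are 12 and 8, so the inspectee's minimax is 8. These differ, so the equilibrium is in mixed strategies.
Let the inspectee play day 1 with probability q. The inspector is indifferent when −q + 8(1−q) = 12q + 4(1−q), giving q = 4/17.

4/17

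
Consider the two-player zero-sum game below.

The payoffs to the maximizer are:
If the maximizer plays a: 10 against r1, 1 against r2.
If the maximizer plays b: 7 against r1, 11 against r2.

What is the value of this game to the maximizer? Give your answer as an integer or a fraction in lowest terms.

Row minima are 1 and 7, so the maximizer's maximin is 7; column maxima are 10 and 11, so the minimizer's minimax is 10. These differ, so the equilibrium is in mixed strategies.
Let the maximizer play a with probability p. The minimizer is indifferent when 10p + 7(1−p) = p + 11(1−p), giving p = 4/13.
Let the minimizer play r1 with probability q. The maximizer is indifferent when 10q + (1−q) = 7q + 11(1−q), giving q = 10/13.
The value is 10·(10/13) + (1)·(3/13) = 103/13.

103/13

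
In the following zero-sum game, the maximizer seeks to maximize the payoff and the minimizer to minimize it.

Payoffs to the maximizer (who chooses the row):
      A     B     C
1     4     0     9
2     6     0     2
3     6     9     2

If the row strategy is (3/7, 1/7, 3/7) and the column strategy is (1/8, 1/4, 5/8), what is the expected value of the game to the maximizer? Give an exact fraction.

Against (1/8, 1/4, 5/8), each row's expected payoff is 1: 49/8; 2: 2; 3: 17/4.
Taking the (3/7, 1/7, 3/7)-weighted average: (3/7)·(49/8) + (1/7)·(2) + (3/7)·(17/4) = 265/56.

265/56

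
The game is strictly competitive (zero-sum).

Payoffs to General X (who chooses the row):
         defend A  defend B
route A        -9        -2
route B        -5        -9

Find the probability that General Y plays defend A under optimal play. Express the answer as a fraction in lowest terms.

7/11

Row minima are -9 and -9, so General X's maximin is -9; column maxima are -5 and -2, so General Y's minimax is -5. These differ, so the equilibrium is in mixed strategies.
Let General Y play defend A with probability q. General X is indifferent when −9q − 2(1−q) = −5q − 9(1−q), giving q = 7/11.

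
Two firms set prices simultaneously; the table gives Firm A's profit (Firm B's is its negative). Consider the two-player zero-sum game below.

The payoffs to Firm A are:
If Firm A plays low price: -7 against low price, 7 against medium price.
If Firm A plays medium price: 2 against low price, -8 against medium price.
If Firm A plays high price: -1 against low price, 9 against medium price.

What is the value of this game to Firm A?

1/2

Row low price is strictly dominated by row high price, so Firm A never plays it.
The remaining 2×2 game on (medium price, high price) × (low price, medium price) has no saddle point. Let Firm A play medium price with probability p; indifference gives 2p − (1−p) = −8p + 9(1−p), so p = 1/2.
Similarly Firm B's optimal q on low price is 17/20, and the value is 2·(17/20) + (-8)·(3/20) = 1/2.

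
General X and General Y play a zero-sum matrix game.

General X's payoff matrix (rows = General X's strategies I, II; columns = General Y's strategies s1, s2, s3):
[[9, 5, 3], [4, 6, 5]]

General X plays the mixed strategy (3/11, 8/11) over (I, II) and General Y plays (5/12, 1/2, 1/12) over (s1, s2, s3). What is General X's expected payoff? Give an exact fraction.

361/66

Against (5/12, 1/2, 1/12), each row's expected payoff is I: 13/2; II: 61/12.
Taking the (3/11, 8/11)-weighted average: (3/11)·(13/2) + (8/11)·(61/12) = 361/66.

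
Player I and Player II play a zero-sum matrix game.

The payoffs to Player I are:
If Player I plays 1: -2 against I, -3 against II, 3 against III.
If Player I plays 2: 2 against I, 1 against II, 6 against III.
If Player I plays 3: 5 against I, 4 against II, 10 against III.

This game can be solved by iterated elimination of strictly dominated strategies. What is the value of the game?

4

Row 1 is strictly dominated by row 2 (2>-2, 1>-3, 6>3); eliminate 1.
Row 2 is strictly dominated by row 3 (5>2, 4>1, 10>6); eliminate 2.
Column III is strictly dominated by I for Player II (5<10); eliminate III.
Column I is strictly dominated by II for Player II (4<5); eliminate I.
Only (3, II) remains, with payoff 4.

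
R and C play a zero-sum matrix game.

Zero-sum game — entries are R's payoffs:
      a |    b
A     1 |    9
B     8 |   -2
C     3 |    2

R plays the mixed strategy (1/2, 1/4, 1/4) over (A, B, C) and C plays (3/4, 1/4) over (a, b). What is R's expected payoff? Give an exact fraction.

57/16

Against (3/4, 1/4), each row's expected payoff is A: 3; B: 11/2; C: 11/4.
Taking the (1/2, 1/4, 1/4)-weighted average: (1/2)·(3) + (1/4)·(11/2) + (1/4)·(11/4) = 57/16.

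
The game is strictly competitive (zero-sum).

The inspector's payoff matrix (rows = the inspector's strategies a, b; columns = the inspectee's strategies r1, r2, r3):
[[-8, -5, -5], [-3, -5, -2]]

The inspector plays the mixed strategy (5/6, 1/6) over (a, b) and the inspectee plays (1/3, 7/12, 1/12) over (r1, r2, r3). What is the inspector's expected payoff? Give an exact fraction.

-409/72

Against (1/3, 7/12, 1/12), each row's expected payoff is a: -6; b: -49/12.
Taking the (5/6, 1/6)-weighted average: (5/6)·(-6) + (1/6)·(-49/12) = -409/72.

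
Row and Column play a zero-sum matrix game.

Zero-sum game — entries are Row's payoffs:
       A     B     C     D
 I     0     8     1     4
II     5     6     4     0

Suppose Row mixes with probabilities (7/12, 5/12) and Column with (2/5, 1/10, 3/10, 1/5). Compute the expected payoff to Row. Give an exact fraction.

323/120

Against (2/5, 1/10, 3/10, 1/5), each row's expected payoff is I: 19/10; II: 19/5.
Taking the (7/12, 5/12)-weighted average: (7/12)·(19/10) + (5/12)·(19/5) = 323/120.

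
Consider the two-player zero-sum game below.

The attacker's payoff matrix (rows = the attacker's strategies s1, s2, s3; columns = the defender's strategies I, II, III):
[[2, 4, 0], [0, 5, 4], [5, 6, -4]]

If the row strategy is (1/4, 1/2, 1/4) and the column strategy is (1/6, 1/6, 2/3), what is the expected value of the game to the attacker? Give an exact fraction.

43/24

Against (1/6, 1/6, 2/3), each row's expected payoff is s1: 1; s2: 7/2; s3: -5/6.
Taking the (1/4, 1/2, 1/4)-weighted average: (1/4)·(1) + (1/2)·(7/2) + (1/4)·(-5/6) = 43/24.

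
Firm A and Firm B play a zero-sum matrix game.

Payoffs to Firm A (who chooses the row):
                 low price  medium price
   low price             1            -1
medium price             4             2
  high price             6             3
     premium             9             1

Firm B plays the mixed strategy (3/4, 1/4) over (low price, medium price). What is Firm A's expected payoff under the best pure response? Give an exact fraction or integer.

low price: (1)·(3/4) + (-1)·(1/4) = 1/2.
medium price: (4)·(3/4) + (2)·(1/4) = 7/2.
high price: (6)·(3/4) + (3)·(1/4) = 21/4.
premium: (9)·(3/4) + (1)·(1/4) = 7.
The best pure response is premium with expected payoff 7.

7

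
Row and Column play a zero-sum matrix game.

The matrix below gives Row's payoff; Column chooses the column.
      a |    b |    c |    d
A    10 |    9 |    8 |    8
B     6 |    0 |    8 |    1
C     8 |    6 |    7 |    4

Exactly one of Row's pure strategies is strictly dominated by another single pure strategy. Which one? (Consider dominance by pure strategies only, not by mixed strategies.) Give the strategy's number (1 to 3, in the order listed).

3

Compare C with A: 10 > 8, 9 > 6, 8 > 7, 8 > 4.
So A strictly dominates C for Row; C is strictly dominated.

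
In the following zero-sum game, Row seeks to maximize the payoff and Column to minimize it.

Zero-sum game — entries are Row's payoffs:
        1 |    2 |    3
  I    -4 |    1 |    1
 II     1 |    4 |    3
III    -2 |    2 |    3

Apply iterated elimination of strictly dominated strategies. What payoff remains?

1

Column 2 is strictly dominated by 1 for Column (-4<1, 1<4, -2<2); eliminate 2.
Column 3 is strictly dominated by 1 for Column (-4<1, 1<3, -2<3); eliminate 3.
Row I is strictly dominated by row II (1>-4); eliminate I.
Row III is strictly dominated by row II (1>-2); eliminate III.
Only (II, 1) remains, with payoff 1.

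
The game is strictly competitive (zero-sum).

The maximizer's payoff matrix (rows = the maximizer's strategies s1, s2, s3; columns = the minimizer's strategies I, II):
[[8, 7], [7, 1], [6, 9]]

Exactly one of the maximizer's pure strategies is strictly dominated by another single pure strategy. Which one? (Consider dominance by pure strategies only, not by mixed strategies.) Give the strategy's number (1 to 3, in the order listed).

2

Compare s2 with s1: 8 > 7, 7 > 1.
So s1 strictly dominates s2 for the maximizer; s2 is strictly dominated.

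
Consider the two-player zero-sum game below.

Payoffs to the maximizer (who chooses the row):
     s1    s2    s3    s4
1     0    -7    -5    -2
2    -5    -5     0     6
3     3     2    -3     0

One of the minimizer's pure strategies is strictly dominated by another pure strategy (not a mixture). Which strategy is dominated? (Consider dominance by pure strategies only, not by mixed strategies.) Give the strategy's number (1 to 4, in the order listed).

The minimizer prefers columns that give the maximizer less. Compare s4 with s3: -5 < -2, 0 < 6, -3 < 0.
So s3 strictly dominates s4 for the minimizer; s4 is strictly dominated.

4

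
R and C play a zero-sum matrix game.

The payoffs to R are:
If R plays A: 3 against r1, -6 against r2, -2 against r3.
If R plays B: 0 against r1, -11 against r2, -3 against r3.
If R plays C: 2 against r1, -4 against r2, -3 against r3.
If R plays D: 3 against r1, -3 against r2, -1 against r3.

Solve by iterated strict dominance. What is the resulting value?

Row B is strictly dominated by row A (3>0, -6>-11, -2>-3); eliminate B.
Column r3 is strictly dominated by r2 for C (-6<-2, -4<-3, -3<-1); eliminate r3.
Column r1 is strictly dominated by r2 for C (-6<3, -4<2, -3<3); eliminate r1.
Row A is strictly dominated by row C (-4>-6); eliminate A.
Row C is strictly dominated by row D (-3>-4); eliminate C.
Only (D, r2) remains, with payoff -3.

-3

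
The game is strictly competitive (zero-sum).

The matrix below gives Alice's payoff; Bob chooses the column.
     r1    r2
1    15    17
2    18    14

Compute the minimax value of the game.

Row minima are 15 and 14, so Alice's maximin is 15; column maxima are 18 and 17, so Bob's minimax is 17. These differ, so the equilibrium is in mixed strategies.
Let Alice play 1 with probability p. Bob is indifferent when 15p + 18(1−p) = 17p + 14(1−p), giving p = 2/3.
Let Bob play r1 with probability q. Alice is indifferent when 15q + 17(1−q) = 18q + 14(1−q), giving q = 1/2.
The value is 15·(1/2) + (17)·(1/2) = 16.

16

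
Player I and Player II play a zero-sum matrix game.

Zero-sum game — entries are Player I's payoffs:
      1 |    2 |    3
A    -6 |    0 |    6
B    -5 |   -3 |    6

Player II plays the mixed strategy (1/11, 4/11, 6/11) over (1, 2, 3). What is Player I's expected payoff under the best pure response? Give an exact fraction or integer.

30/11

A: (-6)·(1/11) + (0)·(4/11) + (6)·(6/11) = 30/11.
B: (-5)·(1/11) + (-3)·(4/11) + (6)·(6/11) = 19/11.
The best pure response is A with expected payoff 30/11.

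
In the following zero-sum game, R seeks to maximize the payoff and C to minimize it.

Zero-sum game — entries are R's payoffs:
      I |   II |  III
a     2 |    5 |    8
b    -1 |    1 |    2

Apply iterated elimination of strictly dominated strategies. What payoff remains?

Column II is strictly dominated by I for C (2<5, -1<1); eliminate II.
Column III is strictly dominated by I for C (2<8, -1<2); eliminate III.
Row b is strictly dominated by row a (2>-1); eliminate b.
Only (a, I) remains, with payoff 2.

2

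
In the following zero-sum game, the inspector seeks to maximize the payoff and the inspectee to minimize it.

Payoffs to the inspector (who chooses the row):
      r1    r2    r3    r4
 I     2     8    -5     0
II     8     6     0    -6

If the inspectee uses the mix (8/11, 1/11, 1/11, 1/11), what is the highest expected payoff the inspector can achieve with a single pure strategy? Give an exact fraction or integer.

I: (2)·(8/11) + (8)·(1/11) + (-5)·(1/11) + (0)·(1/11) = 19/11.
II: (8)·(8/11) + (6)·(1/11) + (0)·(1/11) + (-6)·(1/11) = 64/11.
The best pure response is II with expected payoff 64/11.

64/11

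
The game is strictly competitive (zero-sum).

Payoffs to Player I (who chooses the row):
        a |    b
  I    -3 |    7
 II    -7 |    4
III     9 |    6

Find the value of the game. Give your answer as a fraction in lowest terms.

Row II is strictly dominated by row I, so Player I never plays it.
The remaining 2×2 game on (I, III) × (a, b) has no saddle point. Let Player I play I with probability p; indifference gives −3p + 9(1−p) = 7p + 6(1−p), so p = 3/13.
Similarly Player II's optimal q on a is 1/13, and the value is -3·(1/13) + (7)·(12/13) = 81/13.

81/13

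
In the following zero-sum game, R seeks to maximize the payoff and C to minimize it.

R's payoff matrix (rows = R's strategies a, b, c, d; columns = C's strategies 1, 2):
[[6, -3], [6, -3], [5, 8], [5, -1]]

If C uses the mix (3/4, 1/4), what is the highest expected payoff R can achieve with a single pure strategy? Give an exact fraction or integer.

23/4

a: (6)·(3/4) + (-3)·(1/4) = 15/4.
b: (6)·(3/4) + (-3)·(1/4) = 15/4.
c: (5)·(3/4) + (8)·(1/4) = 23/4.
d: (5)·(3/4) + (-1)·(1/4) = 7/2.
The best pure response is c with expected payoff 23/4.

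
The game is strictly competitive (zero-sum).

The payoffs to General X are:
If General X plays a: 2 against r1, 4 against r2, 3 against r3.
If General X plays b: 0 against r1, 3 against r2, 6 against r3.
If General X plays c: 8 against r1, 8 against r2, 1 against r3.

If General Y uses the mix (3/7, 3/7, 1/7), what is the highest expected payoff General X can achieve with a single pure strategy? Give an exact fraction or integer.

7

a: (2)·(3/7) + (4)·(3/7) + (3)·(1/7) = 3.
b: (0)·(3/7) + (3)·(3/7) + (6)·(1/7) = 15/7.
c: (8)·(3/7) + (8)·(3/7) + (1)·(1/7) = 7.
The best pure response is c with expected payoff 7.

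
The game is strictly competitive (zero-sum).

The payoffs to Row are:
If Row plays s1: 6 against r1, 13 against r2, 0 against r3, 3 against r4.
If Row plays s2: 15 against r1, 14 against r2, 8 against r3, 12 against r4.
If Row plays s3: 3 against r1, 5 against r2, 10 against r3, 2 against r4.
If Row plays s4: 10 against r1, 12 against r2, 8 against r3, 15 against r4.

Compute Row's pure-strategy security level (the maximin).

The worst-case payoff for each row is s1: 0, s2: 8, s3: 2, s4: 8.
The best of these is 8.

8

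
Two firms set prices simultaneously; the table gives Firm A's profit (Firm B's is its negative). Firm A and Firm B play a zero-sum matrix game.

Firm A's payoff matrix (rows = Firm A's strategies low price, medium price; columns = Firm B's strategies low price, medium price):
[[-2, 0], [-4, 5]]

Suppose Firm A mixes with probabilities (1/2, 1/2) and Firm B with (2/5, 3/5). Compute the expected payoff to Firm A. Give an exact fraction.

3/10

Against (2/5, 3/5), each row's expected payoff is low price: -4/5; medium price: 7/5.
Taking the (1/2, 1/2)-weighted average: (1/2)·(-4/5) + (1/2)·(7/5) = 3/10.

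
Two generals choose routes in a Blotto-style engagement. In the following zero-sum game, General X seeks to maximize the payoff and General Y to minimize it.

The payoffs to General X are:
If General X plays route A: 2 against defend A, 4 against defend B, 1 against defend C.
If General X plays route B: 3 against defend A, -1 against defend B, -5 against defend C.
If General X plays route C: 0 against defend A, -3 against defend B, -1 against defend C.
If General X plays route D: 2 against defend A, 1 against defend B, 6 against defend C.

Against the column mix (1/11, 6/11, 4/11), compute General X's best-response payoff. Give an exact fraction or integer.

route A: (2)·(1/11) + (4)·(6/11) + (1)·(4/11) = 30/11.
route B: (3)·(1/11) + (-1)·(6/11) + (-5)·(4/11) = -23/11.
route C: (0)·(1/11) + (-3)·(6/11) + (-1)·(4/11) = -2.
route D: (2)·(1/11) + (1)·(6/11) + (6)·(4/11) = 32/11.
The best pure response is route D with expected payoff 32/11.

32/11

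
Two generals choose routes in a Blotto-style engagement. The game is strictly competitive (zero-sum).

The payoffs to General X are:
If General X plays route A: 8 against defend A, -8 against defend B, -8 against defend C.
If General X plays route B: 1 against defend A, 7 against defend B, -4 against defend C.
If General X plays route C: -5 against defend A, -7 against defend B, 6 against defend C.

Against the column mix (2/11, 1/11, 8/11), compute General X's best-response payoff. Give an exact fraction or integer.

route A: (8)·(2/11) + (-8)·(1/11) + (-8)·(8/11) = -56/11.
route B: (1)·(2/11) + (7)·(1/11) + (-4)·(8/11) = -23/11.
route C: (-5)·(2/11) + (-7)·(1/11) + (6)·(8/11) = 31/11.
The best pure response is route C with expected payoff 31/11.

31/11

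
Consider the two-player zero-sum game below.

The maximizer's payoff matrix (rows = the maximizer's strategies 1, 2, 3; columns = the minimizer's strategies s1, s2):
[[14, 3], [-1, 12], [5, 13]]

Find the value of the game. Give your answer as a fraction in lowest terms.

Row 2 is strictly dominated by row 3, so the maximizer never plays it.
The remaining 2×2 game on (1, 3) × (s1, s2) has no saddle point. Let the maximizer play 1 with probability p; indifference gives 14p + 5(1−p) = 3p + 13(1−p), so p = 8/19.
Similarly the minimizer's optimal q on s1 is 10/19, and the value is 14·(10/19) + (3)·(9/19) = 167/19.

167/19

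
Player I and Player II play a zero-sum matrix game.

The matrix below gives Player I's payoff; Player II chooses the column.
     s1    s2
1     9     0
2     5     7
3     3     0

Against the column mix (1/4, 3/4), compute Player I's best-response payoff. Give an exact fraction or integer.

13/2

1: (9)·(1/4) + (0)·(3/4) = 9/4.
2: (5)·(1/4) + (7)·(3/4) = 13/2.
3: (3)·(1/4) + (0)·(3/4) = 3/4.
The best pure response is 2 with expected payoff 13/2.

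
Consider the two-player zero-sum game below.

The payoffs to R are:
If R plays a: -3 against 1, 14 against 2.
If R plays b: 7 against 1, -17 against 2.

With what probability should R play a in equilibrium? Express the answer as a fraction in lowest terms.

Row minima are -3 and -17, so R's maximin is -3; column maxima are 7 and 14, so C's minimax is 7. These differ, so the equilibrium is in mixed strategies.
Let R play a with probability p. C is indifferent when −3p + 7(1−p) = 14p − 17(1−p), giving p = 24/41.

24/41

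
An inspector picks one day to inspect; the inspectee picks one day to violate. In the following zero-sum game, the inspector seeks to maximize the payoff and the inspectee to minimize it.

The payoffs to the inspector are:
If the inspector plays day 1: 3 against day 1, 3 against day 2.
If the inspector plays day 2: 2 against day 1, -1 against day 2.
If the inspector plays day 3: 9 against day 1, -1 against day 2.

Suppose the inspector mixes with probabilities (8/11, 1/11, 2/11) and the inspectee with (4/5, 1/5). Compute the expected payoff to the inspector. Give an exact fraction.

Against (4/5, 1/5), each row's expected payoff is day 1: 3; day 2: 7/5; day 3: 7.
Taking the (8/11, 1/11, 2/11)-weighted average: (8/11)·(3) + (1/11)·(7/5) + (2/11)·(7) = 197/55.

197/55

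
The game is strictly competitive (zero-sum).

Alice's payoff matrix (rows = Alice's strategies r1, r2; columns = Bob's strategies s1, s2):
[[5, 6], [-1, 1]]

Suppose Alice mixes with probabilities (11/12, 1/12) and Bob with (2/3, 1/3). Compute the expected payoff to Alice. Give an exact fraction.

Against (2/3, 1/3), each row's expected payoff is r1: 16/3; r2: -1/3.
Taking the (11/12, 1/12)-weighted average: (11/12)·(16/3) + (1/12)·(-1/3) = 175/36.

175/36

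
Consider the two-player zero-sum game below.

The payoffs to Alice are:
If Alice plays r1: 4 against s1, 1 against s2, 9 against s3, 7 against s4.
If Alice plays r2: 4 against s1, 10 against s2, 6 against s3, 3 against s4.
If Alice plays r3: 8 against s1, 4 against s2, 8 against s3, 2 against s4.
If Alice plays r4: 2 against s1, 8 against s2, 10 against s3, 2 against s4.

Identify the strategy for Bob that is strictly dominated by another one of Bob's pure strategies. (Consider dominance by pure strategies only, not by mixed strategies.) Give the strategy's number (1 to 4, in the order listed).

Bob prefers columns that give Alice less. Compare s3 with s4: 7 < 9, 3 < 6, 2 < 8, 2 < 10.
So s4 strictly dominates s3 for Bob; s3 is strictly dominated.

3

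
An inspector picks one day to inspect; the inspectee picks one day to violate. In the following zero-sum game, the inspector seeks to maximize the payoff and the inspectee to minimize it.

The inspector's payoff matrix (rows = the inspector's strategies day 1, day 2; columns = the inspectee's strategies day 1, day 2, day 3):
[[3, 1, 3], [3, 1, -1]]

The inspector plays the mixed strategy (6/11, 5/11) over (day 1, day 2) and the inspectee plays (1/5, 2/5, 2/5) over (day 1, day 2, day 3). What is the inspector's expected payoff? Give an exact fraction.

81/55

Against (1/5, 2/5, 2/5), each row's expected payoff is day 1: 11/5; day 2: 3/5.
Taking the (6/11, 5/11)-weighted average: (6/11)·(11/5) + (5/11)·(3/5) = 81/55.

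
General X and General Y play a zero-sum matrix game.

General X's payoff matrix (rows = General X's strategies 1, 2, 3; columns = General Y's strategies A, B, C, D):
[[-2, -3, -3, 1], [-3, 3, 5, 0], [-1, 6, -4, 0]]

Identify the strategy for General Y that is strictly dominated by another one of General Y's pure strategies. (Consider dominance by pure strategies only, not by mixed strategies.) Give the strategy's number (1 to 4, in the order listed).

General Y prefers columns that give General X less. Compare D with A: -2 < 1, -3 < 0, -1 < 0.
So A strictly dominates D for General Y; D is strictly dominated.

4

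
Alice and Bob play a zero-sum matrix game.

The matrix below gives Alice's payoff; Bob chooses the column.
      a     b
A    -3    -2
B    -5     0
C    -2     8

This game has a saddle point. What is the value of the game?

Row minima: -3, -5, -2 → Alice's maximin is -2.
Column maxima: -2, 8 → Bob's minimax is -2.
They coincide at (C, a), so the value is -2.

-2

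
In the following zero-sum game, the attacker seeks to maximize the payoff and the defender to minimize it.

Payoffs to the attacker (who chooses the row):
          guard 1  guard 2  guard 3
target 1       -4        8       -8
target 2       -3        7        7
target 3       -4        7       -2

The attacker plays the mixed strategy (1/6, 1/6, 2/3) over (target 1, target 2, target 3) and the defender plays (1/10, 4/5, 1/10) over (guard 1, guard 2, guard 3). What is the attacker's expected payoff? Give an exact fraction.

26/5

Against (1/10, 4/5, 1/10), each row's expected payoff is target 1: 26/5; target 2: 6; target 3: 5.
Taking the (1/6, 1/6, 2/3)-weighted average: (1/6)·(26/5) + (1/6)·(6) + (2/3)·(5) = 26/5.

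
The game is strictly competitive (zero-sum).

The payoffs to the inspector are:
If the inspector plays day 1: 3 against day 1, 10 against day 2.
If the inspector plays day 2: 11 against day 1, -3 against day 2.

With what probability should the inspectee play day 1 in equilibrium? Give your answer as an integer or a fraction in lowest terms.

Row minima are 3 and -3, so the inspector's maximin is 3; column maxima are 11 and 10, so the inspectee's minimax is 10. These differ, so the equilibrium is in mixed strategies.
Let the inspectee play day 1 with probability q. The inspector is indifferent when 3q + 10(1−q) = 11q − 3(1−q), giving q = 13/21.

13/21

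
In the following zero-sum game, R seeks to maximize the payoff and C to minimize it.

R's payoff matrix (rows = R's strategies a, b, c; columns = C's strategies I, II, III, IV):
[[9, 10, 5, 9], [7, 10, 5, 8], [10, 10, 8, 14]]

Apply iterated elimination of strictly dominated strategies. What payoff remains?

8

Column IV is strictly dominated by III for C (5<9, 5<8, 8<14); eliminate IV.
Column II is strictly dominated by III for C (5<10, 5<10, 8<10); eliminate II.
Column I is strictly dominated by III for C (5<9, 5<7, 8<10); eliminate I.
Row a is strictly dominated by row c (8>5); eliminate a.
Row b is strictly dominated by row c (8>5); eliminate b.
Only (c, III) remains, with payoff 8.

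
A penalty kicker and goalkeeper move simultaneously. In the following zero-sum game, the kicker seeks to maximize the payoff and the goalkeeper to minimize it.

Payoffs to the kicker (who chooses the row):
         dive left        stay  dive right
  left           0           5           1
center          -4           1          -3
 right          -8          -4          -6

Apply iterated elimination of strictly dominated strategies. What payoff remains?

Column stay is strictly dominated by dive left for the goalkeeper (0<5, -4<1, -8<-4); eliminate stay.
Column dive right is strictly dominated by dive left for the goalkeeper (0<1, -4<-3, -8<-6); eliminate dive right.
Row right is strictly dominated by row left (0>-8); eliminate right.
Row center is strictly dominated by row left (0>-4); eliminate center.
Only (left, dive left) remains, with payoff 0.

0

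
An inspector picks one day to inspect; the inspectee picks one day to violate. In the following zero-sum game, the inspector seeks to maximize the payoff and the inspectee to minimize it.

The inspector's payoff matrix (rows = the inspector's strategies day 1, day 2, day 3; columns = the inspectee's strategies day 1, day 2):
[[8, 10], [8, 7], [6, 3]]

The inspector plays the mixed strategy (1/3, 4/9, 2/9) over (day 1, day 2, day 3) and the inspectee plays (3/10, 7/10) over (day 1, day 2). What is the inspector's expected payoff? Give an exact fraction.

326/45

Against (3/10, 7/10), each row's expected payoff is day 1: 47/5; day 2: 73/10; day 3: 39/10.
Taking the (1/3, 4/9, 2/9)-weighted average: (1/3)·(47/5) + (4/9)·(73/10) + (2/9)·(39/10) = 326/45.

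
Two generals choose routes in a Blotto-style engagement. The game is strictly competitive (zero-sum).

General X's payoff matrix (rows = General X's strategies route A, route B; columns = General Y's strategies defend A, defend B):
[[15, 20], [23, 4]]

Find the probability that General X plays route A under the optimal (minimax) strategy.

19/24

Row minima are 15 and 4, so General X's maximin is 15; column maxima are 23 and 20, so General Y's minimax is 20. These differ, so the equilibrium is in mixed strategies.
Let General X play route A with probability p. General Y is indifferent when 15p + 23(1−p) = 20p + 4(1−p), giving p = 19/24.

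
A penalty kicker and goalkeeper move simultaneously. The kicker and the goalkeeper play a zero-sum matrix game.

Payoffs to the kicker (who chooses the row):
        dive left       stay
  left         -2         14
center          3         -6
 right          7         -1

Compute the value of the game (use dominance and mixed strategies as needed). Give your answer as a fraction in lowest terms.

4

Row center is strictly dominated by row right, so the kicker never plays it.
The remaining 2×2 game on (left, right) × (dive left, stay) has no saddle point. Let the kicker play left with probability p; indifference gives −2p + 7(1−p) = 14p − (1−p), so p = 1/3.
Similarly the goalkeeper's optimal q on dive left is 5/8, and the value is -2·(5/8) + (14)·(3/8) = 4.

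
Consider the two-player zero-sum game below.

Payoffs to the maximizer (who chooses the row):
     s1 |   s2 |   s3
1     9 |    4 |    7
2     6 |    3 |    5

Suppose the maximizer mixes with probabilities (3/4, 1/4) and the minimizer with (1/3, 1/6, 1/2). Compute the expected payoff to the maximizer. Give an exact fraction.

Against (1/3, 1/6, 1/2), each row's expected payoff is 1: 43/6; 2: 5.
Taking the (3/4, 1/4)-weighted average: (3/4)·(43/6) + (1/4)·(5) = 53/8.

53/8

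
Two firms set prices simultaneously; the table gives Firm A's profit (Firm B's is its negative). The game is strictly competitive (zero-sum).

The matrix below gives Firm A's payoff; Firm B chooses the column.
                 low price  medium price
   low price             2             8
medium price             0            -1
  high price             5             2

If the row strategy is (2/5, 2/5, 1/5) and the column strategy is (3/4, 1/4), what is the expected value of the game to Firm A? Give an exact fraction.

Against (3/4, 1/4), each row's expected payoff is low price: 7/2; medium price: -1/4; high price: 17/4.
Taking the (2/5, 2/5, 1/5)-weighted average: (2/5)·(7/2) + (2/5)·(-1/4) + (1/5)·(17/4) = 43/20.

43/20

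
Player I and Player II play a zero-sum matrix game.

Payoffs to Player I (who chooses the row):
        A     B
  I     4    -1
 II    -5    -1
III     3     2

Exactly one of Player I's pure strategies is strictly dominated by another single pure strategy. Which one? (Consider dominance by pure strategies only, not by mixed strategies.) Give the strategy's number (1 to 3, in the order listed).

Compare II with III: 3 > -5, 2 > -1.
So III strictly dominates II for Player I; II is strictly dominated.

2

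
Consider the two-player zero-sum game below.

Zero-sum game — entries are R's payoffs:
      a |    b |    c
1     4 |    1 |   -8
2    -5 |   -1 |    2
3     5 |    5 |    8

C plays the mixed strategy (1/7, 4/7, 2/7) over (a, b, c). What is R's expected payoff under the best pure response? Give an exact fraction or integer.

41/7

1: (4)·(1/7) + (1)·(4/7) + (-8)·(2/7) = -8/7.
2: (-5)·(1/7) + (-1)·(4/7) + (2)·(2/7) = -5/7.
3: (5)·(1/7) + (5)·(4/7) + (8)·(2/7) = 41/7.
The best pure response is 3 with expected payoff 41/7.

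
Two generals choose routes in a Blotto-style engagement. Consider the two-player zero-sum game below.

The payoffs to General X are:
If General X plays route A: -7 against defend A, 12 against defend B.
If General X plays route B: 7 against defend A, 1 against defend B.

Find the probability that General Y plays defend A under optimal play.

11/25

Row minima are -7 and 1, so General X's maximin is 1; column maxima are 7 and 12, so General Y's minimax is 7. These differ, so the equilibrium is in mixed strategies.
Let General Y play defend A with probability q. General X is indifferent when −7q + 12(1−q) = 7q + (1−q), giving q = 11/25.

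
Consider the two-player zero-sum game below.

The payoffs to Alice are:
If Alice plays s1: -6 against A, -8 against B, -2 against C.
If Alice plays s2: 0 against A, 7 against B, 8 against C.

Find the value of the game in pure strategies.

0

Row minima: -8, 0 → Alice's maximin is 0.
Column maxima: 0, 7, 8 → Bob's minimax is 0.
They coincide at (s2, A), so the value is 0.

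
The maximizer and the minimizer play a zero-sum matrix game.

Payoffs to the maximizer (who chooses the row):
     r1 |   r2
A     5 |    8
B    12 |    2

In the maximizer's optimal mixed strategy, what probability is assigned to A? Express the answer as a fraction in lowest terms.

10/13

Row minima are 5 and 2, so the maximizer's maximin is 5; column maxima are 12 and 8, so the minimizer's minimax is 8. These differ, so the equilibrium is in mixed strategies.
Let the maximizer play A with probability p. The minimizer is indifferent when 5p + 12(1−p) = 8p + 2(1−p), giving p = 10/13.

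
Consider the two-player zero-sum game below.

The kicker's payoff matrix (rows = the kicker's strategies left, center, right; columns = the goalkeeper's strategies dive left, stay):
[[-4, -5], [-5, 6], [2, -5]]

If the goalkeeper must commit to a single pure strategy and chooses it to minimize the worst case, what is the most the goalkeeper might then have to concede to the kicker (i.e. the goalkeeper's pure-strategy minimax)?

2

The worst case (largest entry) in each column is dive left: 2, stay: 6.
The best (smallest) of these is 2.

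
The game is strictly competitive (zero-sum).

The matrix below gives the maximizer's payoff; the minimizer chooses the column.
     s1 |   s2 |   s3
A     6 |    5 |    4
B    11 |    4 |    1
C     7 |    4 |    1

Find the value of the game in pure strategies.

4

Row minima: 4, 1, 1 → the maximizer's maximin is 4.
Column maxima: 11, 5, 4 → the minimizer's minimax is 4.
They coincide at (A, s3), so the value is 4.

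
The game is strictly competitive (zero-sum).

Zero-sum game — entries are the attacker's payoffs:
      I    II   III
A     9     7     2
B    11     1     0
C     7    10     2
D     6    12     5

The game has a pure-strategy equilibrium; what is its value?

Row minima: 2, 0, 2, 5 → the attacker's maximin is 5.
Column maxima: 11, 12, 5 → the defender's minimax is 5.
They coincide at (D, III), so the value is 5.

5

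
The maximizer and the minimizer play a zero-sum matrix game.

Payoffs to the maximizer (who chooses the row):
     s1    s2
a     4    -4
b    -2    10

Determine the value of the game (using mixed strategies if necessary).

8/5

Row minima are -4 and -2, so the maximizer's maximin is -2; column maxima are 4 and 10, so the minimizer's minimax is 4. These differ, so the equilibrium is in mixed strategies.
Let the maximizer play a with probability p. The minimizer is indifferent when 4p − 2(1−p) = −4p + 10(1−p), giving p = 3/5.
Let the minimizer play s1 with probability q. The maximizer is indifferent when 4q − 4(1−q) = −2q + 10(1−q), giving q = 7/10.
The value is 4·(7/10) + (-4)·(3/10) = 8/5.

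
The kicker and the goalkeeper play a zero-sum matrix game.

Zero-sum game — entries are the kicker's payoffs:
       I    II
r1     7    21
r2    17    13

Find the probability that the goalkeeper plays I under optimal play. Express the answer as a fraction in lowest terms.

Row minima are 7 and 13, so the kicker's maximin is 13; column maxima are 17 and 21, so the goalkeeper's minimax is 17. These differ, so the equilibrium is in mixed strategies.
Let the goalkeeper play I with probability q. The kicker is indifferent when 7q + 21(1−q) = 17q + 13(1−q), giving q = 4/9.

4/9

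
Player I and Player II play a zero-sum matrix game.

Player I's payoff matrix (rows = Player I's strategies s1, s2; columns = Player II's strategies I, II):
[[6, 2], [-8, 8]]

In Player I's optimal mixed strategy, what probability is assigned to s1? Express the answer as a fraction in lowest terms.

4/5

Row minima are 2 and -8, so Player I's maximin is 2; column maxima are 6 and 8, so Player II's minimax is 6. These differ, so the equilibrium is in mixed strategies.
Let Player I play s1 with probability p. Player II is indifferent when 6p − 8(1−p) = 2p + 8(1−p), giving p = 4/5.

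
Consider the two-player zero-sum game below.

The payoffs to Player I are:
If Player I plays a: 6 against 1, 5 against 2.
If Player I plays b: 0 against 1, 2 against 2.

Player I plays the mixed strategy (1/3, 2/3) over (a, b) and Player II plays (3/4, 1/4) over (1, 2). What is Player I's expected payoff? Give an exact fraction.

9/4

Against (3/4, 1/4), each row's expected payoff is a: 23/4; b: 1/2.
Taking the (1/3, 2/3)-weighted average: (1/3)·(23/4) + (2/3)·(1/2) = 9/4.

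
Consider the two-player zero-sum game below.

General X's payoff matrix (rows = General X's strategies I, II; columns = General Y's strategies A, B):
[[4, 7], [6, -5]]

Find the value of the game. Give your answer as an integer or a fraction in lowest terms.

31/7

Row minima are 4 and -5, so General X's maximin is 4; column maxima are 6 and 7, so General Y's minimax is 6. These differ, so the equilibrium is in mixed strategies.
Let General X play I with probability p. General Y is indifferent when 4p + 6(1−p) = 7p − 5(1−p), giving p = 11/14.
Let General Y play A with probability q. General X is indifferent when 4q + 7(1−q) = 6q − 5(1−q), giving q = 6/7.
The value is 4·(6/7) + (7)·(1/7) = 31/7.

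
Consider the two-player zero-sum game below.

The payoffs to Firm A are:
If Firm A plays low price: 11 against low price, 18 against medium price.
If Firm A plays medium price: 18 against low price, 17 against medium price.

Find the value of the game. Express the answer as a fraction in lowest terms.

137/8

Row minima are 11 and 17, so Firm A's maximin is 17; column maxima are 18 and 18, so Firm B's minimax is 18. These differ, so the equilibrium is in mixed strategies.
Let Firm A play low price with probability p. Firm B is indifferent when 11p + 18(1−p) = 18p + 17(1−p), giving p = 1/8.
Let Firm B play low price with probability q. Firm A is indifferent when 11q + 18(1−q) = 18q + 17(1−q), giving q = 1/8.
The value is 11·(1/8) + (18)·(7/8) = 137/8.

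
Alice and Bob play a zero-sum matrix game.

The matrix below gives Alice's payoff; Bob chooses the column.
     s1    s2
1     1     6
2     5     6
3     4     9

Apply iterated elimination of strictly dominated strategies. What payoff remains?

5

Row 1 is strictly dominated by row 3 (4>1, 9>6); eliminate 1.
Column s2 is strictly dominated by s1 for Bob (5<6, 4<9); eliminate s2.
Row 3 is strictly dominated by row 2 (5>4); eliminate 3.
Only (2, s1) remains, with payoff 5.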